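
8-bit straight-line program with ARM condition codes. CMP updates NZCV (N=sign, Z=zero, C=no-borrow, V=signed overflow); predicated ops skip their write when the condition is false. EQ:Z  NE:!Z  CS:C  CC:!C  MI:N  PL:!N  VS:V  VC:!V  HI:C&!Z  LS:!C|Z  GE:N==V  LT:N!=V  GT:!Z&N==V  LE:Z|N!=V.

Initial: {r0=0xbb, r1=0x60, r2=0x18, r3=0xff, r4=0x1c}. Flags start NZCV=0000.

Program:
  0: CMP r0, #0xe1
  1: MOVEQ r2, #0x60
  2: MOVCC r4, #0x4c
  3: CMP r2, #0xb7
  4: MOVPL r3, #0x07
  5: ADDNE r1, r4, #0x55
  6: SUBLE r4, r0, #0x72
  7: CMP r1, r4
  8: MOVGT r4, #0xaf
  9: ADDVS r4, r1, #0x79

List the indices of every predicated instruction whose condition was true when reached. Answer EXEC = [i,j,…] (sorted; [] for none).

[0] flags=1000 → (cmp)
[1] flags=1000 EQ?F → skip
[2] flags=1000 CC?T → r4=0x4c
[3] flags=0000 → (cmp)
[4] flags=0000 PL?T → r3=0x07
[5] flags=0000 NE?T → r1=0xa1
[6] flags=0000 LE?F → skip
[7] flags=0011 → (cmp)
[8] flags=0011 GT?F → skip
[9] flags=0011 VS?T → r4=0x1a

EXEC = [2,4,5,9]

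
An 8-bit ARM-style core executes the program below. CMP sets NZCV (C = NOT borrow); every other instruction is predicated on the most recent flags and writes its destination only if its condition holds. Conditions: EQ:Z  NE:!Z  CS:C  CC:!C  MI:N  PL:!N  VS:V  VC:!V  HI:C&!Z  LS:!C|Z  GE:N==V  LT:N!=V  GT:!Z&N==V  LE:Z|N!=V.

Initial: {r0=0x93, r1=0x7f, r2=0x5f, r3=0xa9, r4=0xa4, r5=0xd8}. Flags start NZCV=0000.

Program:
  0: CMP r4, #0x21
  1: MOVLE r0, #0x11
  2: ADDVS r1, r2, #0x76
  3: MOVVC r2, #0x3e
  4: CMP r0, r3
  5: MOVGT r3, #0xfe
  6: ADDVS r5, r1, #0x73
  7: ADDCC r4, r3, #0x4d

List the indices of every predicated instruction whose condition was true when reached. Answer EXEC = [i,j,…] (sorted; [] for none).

0: ✓ CMP  NZCV=1010
1: ✓ MOVLE  r0←0x11
2: · ADDVS
3: ✓ MOVVC  r2←0x3e
4: ✓ CMP  NZCV=0000
5: ✓ MOVGT  r3←0xfe
6: · ADDVS
7: ✓ ADDCC  r4←0x4b

EXEC = [1,3,5,7]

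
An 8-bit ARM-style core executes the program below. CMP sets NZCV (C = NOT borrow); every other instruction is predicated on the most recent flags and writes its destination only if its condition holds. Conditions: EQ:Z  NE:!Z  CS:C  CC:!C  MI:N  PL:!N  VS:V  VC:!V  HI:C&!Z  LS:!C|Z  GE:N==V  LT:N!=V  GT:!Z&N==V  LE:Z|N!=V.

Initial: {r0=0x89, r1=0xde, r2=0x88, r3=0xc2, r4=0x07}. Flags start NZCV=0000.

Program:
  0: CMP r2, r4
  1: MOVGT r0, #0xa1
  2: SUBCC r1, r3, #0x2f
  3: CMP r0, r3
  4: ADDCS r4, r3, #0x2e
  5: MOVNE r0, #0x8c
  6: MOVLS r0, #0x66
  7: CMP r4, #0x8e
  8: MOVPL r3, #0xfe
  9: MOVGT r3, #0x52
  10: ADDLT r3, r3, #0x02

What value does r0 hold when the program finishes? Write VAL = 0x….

[0] flags=1010 → (cmp)
[1] flags=1010 GT?F → skip
[2] flags=1010 CC?F → skip
[3] flags=1000 → (cmp)
[4] flags=1000 CS?F → skip
[5] flags=1000 NE?T → r0=0x8c
[6] flags=1000 LS?T → r0=0x66
[7] flags=0000 → (cmp)
[8] flags=0000 PL?T → r3=0xfe
[9] flags=0000 GT?T → r3=0x52
[10] flags=0000 LT?F → skip

VAL = 0x66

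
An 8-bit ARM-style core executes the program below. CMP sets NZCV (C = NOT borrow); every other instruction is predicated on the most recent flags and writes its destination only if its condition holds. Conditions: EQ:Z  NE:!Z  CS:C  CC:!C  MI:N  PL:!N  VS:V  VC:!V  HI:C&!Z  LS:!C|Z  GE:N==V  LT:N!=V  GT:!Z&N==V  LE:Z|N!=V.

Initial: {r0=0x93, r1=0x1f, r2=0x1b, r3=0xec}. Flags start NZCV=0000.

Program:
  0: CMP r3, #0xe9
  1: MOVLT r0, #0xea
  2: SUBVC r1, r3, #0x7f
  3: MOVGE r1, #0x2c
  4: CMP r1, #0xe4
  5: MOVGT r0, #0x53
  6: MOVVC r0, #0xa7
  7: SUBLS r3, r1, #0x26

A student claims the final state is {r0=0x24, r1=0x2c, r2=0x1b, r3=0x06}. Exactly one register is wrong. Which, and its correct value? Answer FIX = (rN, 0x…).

FIX = (r0, 0xa7)

0: ✓ CMP  NZCV=0010
1: · MOVLT
2: ✓ SUBVC  r1←0x6d
3: ✓ MOVGE  r1←0x2c
4: ✓ CMP  NZCV=0000
5: ✓ MOVGT  r0←0x53
6: ✓ MOVVC  r0←0xa7
7: ✓ SUBLS  r3←0x06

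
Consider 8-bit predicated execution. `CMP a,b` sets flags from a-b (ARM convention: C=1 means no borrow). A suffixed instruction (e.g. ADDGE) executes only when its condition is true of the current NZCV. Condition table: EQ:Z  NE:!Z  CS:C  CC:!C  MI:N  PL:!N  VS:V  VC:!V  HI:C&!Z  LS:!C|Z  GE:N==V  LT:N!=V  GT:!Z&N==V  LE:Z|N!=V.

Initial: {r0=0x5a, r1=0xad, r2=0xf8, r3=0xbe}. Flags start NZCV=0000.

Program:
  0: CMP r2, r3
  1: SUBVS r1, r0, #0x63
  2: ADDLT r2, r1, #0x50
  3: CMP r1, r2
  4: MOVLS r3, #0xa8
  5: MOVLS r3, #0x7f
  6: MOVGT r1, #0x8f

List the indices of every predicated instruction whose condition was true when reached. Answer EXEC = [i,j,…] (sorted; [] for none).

EXEC = [4,5]

[0] flags=0010 → (cmp)
[1] flags=0010 VS?F → skip
[2] flags=0010 LT?F → skip
[3] flags=1000 → (cmp)
[4] flags=1000 LS?T → r3=0xa8
[5] flags=1000 LS?T → r3=0x7f
[6] flags=1000 GT?F → skip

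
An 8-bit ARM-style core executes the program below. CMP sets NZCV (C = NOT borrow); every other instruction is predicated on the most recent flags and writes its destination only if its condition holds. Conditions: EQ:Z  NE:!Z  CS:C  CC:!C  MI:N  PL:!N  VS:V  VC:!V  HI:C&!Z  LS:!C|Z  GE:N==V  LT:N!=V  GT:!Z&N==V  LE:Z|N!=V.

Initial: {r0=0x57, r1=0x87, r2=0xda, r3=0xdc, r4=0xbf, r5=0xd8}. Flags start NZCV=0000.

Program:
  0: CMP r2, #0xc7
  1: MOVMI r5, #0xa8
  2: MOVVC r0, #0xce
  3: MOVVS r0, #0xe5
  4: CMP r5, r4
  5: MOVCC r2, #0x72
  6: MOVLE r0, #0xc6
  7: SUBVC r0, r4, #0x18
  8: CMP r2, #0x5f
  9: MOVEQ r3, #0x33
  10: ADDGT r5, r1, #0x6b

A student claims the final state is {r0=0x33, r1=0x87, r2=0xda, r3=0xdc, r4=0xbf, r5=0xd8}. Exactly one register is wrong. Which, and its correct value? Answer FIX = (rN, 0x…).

0: ✓ CMP  NZCV=0010
1: · MOVMI
2: ✓ MOVVC  r0←0xce
3: · MOVVS
4: ✓ CMP  NZCV=0010
5: · MOVCC
6: · MOVLE
7: ✓ SUBVC  r0←0xa7
8: ✓ CMP  NZCV=0011
9: · MOVEQ
10: · ADDGT

FIX = (r0, 0xa7)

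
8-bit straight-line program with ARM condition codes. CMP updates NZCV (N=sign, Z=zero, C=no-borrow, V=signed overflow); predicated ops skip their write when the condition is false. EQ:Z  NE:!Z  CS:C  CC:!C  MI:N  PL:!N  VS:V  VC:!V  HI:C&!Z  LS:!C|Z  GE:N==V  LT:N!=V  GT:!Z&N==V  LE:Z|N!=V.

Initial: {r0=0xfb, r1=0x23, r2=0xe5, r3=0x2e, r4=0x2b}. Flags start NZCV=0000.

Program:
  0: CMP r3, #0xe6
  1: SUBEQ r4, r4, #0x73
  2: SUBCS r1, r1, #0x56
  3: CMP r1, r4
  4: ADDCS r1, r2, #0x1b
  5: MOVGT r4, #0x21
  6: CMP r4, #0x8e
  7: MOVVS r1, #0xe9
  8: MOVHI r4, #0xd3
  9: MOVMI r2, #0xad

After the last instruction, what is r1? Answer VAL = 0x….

VAL = 0xe9

0: ✓ CMP  NZCV=0000
1: · SUBEQ
2: · SUBCS
3: ✓ CMP  NZCV=1000
4: · ADDCS
5: · MOVGT
6: ✓ CMP  NZCV=1001
7: ✓ MOVVS  r1←0xe9
8: · MOVHI
9: ✓ MOVMI  r2←0xad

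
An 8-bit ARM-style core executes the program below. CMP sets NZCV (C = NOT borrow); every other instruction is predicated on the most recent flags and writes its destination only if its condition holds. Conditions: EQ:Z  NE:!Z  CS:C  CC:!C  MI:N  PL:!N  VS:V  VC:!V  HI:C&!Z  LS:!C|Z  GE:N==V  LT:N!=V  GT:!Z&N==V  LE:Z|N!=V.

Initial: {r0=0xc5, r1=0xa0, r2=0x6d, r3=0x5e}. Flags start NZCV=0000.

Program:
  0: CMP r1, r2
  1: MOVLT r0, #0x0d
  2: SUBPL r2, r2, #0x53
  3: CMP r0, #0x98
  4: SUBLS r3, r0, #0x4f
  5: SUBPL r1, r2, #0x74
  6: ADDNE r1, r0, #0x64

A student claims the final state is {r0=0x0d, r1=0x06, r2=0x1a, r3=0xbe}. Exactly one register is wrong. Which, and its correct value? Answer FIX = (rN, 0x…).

0: ✓ CMP  NZCV=0011
1: ✓ MOVLT  r0←0x0d
2: ✓ SUBPL  r2←0x1a
3: ✓ CMP  NZCV=0000
4: ✓ SUBLS  r3←0xbe
5: ✓ SUBPL  r1←0xa6
6: ✓ ADDNE  r1←0x71

FIX = (r1, 0x71)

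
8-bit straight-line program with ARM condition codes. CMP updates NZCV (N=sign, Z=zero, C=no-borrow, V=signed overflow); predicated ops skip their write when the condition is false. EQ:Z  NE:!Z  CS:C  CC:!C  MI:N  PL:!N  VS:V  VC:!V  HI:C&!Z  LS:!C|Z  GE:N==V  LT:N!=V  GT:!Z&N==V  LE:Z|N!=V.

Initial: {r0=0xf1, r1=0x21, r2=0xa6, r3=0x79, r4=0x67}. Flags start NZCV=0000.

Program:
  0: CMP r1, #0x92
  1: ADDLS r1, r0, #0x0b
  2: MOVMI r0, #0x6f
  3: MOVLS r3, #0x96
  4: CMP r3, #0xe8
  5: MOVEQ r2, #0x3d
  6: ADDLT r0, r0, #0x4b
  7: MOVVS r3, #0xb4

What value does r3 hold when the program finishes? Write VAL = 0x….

VAL = 0x96

[0] flags=1001 → (cmp)
[1] flags=1001 LS?T → r1=0xfc
[2] flags=1001 MI?T → r0=0x6f
[3] flags=1001 LS?T → r3=0x96
[4] flags=1000 → (cmp)
[5] flags=1000 EQ?F → skip
[6] flags=1000 LT?T → r0=0xba
[7] flags=1000 VS?F → skip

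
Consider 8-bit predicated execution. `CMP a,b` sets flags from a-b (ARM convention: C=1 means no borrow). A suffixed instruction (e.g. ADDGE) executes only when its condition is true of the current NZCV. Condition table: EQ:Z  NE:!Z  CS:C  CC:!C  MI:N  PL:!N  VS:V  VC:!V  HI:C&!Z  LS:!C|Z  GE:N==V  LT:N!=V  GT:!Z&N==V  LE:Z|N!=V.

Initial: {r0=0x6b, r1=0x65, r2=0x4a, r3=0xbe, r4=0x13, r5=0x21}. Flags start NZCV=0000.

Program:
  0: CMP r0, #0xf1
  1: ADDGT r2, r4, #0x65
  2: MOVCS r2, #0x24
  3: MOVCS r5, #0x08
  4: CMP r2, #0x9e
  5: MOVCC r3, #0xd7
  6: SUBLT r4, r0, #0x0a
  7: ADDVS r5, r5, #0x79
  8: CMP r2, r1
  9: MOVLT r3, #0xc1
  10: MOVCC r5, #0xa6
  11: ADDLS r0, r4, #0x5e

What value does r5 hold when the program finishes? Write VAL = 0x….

0: ✓ CMP  NZCV=0000
1: ✓ ADDGT  r2←0x78
2: · MOVCS
3: · MOVCS
4: ✓ CMP  NZCV=1001
5: ✓ MOVCC  r3←0xd7
6: · SUBLT
7: ✓ ADDVS  r5←0x9a
8: ✓ CMP  NZCV=0010
9: · MOVLT
10: · MOVCC
11: · ADDLS

VAL = 0x9a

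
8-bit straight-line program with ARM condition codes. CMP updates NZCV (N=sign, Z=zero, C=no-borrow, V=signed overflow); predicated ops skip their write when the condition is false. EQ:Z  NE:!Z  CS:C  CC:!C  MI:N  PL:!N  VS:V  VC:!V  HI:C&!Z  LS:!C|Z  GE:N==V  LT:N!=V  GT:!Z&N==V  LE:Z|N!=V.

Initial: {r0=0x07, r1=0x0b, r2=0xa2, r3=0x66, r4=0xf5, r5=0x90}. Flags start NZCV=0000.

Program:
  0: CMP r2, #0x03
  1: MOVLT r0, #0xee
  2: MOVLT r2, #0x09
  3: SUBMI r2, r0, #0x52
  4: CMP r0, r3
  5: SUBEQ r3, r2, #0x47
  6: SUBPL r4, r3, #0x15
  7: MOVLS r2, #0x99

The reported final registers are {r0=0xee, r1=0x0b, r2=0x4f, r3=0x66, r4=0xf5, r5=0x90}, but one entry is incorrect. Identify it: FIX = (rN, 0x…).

0: ✓ CMP  NZCV=1010
1: ✓ MOVLT  r0←0xee
2: ✓ MOVLT  r2←0x09
3: ✓ SUBMI  r2←0x9c
4: ✓ CMP  NZCV=1010
5: · SUBEQ
6: · SUBPL
7: · MOVLS

FIX = (r2, 0x9c)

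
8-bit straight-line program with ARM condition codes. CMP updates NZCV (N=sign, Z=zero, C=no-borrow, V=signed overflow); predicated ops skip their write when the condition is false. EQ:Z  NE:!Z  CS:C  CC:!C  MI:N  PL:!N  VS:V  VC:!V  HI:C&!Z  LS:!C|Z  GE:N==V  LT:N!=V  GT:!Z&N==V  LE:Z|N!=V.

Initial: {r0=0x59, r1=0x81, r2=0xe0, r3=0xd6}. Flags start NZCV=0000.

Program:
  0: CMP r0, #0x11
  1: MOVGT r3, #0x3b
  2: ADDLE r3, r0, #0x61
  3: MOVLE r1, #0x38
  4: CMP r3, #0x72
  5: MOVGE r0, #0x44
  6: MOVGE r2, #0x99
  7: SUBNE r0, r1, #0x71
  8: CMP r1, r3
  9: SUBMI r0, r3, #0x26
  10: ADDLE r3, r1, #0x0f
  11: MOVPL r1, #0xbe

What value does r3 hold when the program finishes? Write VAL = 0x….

0: ✓ CMP  NZCV=0010
1: ✓ MOVGT  r3←0x3b
2: · ADDLE
3: · MOVLE
4: ✓ CMP  NZCV=1000
5: · MOVGE
6: · MOVGE
7: ✓ SUBNE  r0←0x10
8: ✓ CMP  NZCV=0011
9: · SUBMI
10: ✓ ADDLE  r3←0x90
11: ✓ MOVPL  r1←0xbe

VAL = 0x90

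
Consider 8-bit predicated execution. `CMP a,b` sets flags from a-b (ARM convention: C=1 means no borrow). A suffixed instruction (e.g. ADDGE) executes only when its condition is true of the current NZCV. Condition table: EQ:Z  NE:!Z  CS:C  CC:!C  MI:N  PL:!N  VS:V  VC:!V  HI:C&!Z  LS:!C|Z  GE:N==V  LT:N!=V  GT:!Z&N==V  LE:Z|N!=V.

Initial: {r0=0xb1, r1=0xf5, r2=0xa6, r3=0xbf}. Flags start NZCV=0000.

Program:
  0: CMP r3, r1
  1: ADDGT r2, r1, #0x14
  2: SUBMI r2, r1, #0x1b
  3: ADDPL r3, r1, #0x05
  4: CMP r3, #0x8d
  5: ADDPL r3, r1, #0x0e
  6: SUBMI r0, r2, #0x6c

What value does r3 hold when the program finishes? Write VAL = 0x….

0: ✓ CMP  NZCV=1000
1: · ADDGT
2: ✓ SUBMI  r2←0xda
3: · ADDPL
4: ✓ CMP  NZCV=0010
5: ✓ ADDPL  r3←0x03
6: · SUBMI

VAL = 0x03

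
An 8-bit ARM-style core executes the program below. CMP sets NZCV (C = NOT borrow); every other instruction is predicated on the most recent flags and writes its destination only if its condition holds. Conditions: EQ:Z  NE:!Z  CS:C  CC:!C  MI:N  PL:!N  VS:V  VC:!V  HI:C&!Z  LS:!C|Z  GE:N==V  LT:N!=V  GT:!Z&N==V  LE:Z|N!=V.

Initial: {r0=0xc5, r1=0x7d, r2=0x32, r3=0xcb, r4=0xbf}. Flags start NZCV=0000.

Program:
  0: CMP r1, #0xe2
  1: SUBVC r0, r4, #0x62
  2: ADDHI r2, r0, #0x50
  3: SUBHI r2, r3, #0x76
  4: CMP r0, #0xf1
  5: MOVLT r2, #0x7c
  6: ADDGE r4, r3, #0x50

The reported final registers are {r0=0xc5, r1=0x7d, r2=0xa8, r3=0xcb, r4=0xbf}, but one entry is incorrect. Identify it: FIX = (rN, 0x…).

FIX = (r2, 0x7c)

[0] flags=1001 → (cmp)
[1] flags=1001 VC?F → skip
[2] flags=1001 HI?F → skip
[3] flags=1001 HI?F → skip
[4] flags=1000 → (cmp)
[5] flags=1000 LT?T → r2=0x7c
[6] flags=1000 GE?F → skip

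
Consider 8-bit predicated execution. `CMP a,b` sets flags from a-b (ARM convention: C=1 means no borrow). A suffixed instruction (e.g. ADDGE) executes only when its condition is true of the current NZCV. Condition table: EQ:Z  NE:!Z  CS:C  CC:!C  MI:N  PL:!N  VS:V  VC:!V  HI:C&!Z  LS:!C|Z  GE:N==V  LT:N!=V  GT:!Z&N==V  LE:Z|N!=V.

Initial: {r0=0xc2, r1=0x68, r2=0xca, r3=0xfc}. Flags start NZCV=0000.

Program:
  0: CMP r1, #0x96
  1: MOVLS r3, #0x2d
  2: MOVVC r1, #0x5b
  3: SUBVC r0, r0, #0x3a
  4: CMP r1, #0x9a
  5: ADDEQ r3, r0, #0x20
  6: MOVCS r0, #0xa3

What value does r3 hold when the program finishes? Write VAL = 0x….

[0] flags=1001 → (cmp)
[1] flags=1001 LS?T → r3=0x2d
[2] flags=1001 VC?F → skip
[3] flags=1001 VC?F → skip
[4] flags=1001 → (cmp)
[5] flags=1001 EQ?F → skip
[6] flags=1001 CS?F → skip

VAL = 0x2d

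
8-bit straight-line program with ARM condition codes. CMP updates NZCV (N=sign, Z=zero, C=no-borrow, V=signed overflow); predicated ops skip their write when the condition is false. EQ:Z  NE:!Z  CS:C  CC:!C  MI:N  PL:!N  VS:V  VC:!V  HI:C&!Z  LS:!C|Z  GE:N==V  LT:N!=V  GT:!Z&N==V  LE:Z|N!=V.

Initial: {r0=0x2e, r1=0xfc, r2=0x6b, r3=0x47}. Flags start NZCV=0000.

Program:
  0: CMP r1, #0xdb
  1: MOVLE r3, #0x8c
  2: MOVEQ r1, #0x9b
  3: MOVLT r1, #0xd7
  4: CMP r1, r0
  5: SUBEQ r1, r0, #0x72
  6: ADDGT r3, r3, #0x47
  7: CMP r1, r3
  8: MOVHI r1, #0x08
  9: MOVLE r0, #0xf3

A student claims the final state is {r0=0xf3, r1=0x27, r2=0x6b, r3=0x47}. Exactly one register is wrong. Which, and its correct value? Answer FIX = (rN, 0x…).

FIX = (r1, 0x08)

[0] flags=0010 → (cmp)
[1] flags=0010 LE?F → skip
[2] flags=0010 EQ?F → skip
[3] flags=0010 LT?F → skip
[4] flags=1010 → (cmp)
[5] flags=1010 EQ?F → skip
[6] flags=1010 GT?F → skip
[7] flags=1010 → (cmp)
[8] flags=1010 HI?T → r1=0x08
[9] flags=1010 LE?T → r0=0xf3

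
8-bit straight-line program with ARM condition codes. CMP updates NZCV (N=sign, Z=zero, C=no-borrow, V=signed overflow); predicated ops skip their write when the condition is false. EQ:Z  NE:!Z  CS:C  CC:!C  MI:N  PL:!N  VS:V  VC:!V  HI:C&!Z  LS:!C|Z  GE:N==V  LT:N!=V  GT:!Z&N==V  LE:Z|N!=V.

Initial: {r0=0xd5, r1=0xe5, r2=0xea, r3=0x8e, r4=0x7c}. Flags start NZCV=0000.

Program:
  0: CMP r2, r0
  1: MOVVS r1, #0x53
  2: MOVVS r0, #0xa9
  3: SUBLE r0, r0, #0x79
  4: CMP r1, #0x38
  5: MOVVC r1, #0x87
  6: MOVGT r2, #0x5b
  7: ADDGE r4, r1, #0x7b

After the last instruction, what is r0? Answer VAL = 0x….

0: ✓ CMP  NZCV=0010
1: · MOVVS
2: · MOVVS
3: · SUBLE
4: ✓ CMP  NZCV=1010
5: ✓ MOVVC  r1←0x87
6: · MOVGT
7: · ADDGE

VAL = 0xd5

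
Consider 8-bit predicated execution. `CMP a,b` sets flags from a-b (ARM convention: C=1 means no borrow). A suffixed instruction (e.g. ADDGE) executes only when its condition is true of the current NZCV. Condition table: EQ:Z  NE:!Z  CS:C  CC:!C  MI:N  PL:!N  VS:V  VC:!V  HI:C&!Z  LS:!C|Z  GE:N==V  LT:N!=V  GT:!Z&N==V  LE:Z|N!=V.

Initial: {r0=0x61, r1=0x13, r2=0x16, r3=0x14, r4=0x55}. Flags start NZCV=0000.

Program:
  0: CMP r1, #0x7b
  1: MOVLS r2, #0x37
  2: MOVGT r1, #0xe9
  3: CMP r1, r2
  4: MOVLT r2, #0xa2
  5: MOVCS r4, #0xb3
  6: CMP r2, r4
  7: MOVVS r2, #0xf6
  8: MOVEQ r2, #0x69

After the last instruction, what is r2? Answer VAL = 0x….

VAL = 0xf6

0: ✓ CMP  NZCV=1000
1: ✓ MOVLS  r2←0x37
2: · MOVGT
3: ✓ CMP  NZCV=1000
4: ✓ MOVLT  r2←0xa2
5: · MOVCS
6: ✓ CMP  NZCV=0011
7: ✓ MOVVS  r2←0xf6
8: · MOVEQ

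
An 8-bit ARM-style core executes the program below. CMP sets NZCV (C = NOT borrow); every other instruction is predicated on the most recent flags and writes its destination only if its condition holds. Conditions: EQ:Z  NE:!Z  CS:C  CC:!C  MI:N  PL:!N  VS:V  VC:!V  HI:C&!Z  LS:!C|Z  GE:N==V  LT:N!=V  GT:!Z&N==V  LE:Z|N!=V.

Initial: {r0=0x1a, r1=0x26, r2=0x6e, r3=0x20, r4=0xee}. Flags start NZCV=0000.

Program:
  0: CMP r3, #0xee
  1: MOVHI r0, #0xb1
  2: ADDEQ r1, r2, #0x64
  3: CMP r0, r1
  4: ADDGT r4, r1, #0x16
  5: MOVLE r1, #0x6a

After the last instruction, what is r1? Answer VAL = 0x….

VAL = 0x6a

[0] flags=0000 → (cmp)
[1] flags=0000 HI?F → skip
[2] flags=0000 EQ?F → skip
[3] flags=1000 → (cmp)
[4] flags=1000 GT?F → skip
[5] flags=1000 LE?T → r1=0x6a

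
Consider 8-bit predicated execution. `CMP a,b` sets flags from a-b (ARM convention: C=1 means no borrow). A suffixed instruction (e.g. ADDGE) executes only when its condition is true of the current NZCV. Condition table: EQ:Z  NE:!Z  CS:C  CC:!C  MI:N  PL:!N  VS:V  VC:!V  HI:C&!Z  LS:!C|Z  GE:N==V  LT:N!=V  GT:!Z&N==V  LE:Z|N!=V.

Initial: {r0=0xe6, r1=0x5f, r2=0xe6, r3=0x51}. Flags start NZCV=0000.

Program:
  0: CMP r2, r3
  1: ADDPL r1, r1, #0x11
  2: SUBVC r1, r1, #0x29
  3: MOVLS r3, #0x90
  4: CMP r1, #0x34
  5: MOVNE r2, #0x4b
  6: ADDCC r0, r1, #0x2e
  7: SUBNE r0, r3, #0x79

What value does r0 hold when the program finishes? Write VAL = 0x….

VAL = 0xd8

0: ✓ CMP  NZCV=1010
1: · ADDPL
2: ✓ SUBVC  r1←0x36
3: · MOVLS
4: ✓ CMP  NZCV=0010
5: ✓ MOVNE  r2←0x4b
6: · ADDCC
7: ✓ SUBNE  r0←0xd8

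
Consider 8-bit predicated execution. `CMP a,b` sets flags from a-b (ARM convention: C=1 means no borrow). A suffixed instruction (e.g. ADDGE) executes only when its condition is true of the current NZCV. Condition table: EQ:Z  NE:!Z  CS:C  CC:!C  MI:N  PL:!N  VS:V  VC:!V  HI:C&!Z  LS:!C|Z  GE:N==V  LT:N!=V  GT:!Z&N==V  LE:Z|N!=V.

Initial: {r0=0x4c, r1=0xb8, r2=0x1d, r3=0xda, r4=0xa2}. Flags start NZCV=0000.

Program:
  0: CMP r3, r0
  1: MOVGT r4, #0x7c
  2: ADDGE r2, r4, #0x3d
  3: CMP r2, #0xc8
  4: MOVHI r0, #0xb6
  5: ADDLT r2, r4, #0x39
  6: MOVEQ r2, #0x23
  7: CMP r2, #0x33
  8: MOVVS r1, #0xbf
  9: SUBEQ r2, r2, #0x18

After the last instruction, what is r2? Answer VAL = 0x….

0: ✓ CMP  NZCV=1010
1: · MOVGT
2: · ADDGE
3: ✓ CMP  NZCV=0000
4: · MOVHI
5: · ADDLT
6: · MOVEQ
7: ✓ CMP  NZCV=1000
8: · MOVVS
9: · SUBEQ

VAL = 0x1d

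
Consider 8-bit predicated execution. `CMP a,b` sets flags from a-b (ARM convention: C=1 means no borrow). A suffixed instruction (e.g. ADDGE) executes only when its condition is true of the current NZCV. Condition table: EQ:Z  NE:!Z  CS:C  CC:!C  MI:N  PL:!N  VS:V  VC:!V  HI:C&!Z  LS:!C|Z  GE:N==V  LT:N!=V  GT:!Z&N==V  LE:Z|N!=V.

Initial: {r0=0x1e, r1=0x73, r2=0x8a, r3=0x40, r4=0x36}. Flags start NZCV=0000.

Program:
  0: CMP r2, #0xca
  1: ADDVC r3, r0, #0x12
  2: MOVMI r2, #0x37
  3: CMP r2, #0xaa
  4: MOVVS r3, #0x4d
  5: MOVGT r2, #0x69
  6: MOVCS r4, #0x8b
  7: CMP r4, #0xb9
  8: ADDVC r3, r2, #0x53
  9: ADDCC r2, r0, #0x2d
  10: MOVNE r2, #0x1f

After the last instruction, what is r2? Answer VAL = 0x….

[0] flags=1000 → (cmp)
[1] flags=1000 VC?T → r3=0x30
[2] flags=1000 MI?T → r2=0x37
[3] flags=1001 → (cmp)
[4] flags=1001 VS?T → r3=0x4d
[5] flags=1001 GT?T → r2=0x69
[6] flags=1001 CS?F → skip
[7] flags=0000 → (cmp)
[8] flags=0000 VC?T → r3=0xbc
[9] flags=0000 CC?T → r2=0x4b
[10] flags=0000 NE?T → r2=0x1f

VAL = 0x1f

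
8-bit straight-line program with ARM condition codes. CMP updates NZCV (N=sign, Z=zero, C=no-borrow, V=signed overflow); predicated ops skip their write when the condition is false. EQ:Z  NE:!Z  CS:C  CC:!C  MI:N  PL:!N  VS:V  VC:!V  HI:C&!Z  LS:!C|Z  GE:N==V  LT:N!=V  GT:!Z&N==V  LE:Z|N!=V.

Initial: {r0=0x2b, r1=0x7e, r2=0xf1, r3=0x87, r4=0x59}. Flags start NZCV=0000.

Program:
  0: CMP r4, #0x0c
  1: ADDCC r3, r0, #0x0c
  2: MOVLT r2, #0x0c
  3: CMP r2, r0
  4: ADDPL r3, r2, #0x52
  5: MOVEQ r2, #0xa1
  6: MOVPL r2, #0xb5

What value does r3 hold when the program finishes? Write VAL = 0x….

VAL = 0x87

0: ✓ CMP  NZCV=0010
1: · ADDCC
2: · MOVLT
3: ✓ CMP  NZCV=1010
4: · ADDPL
5: · MOVEQ
6: · MOVPL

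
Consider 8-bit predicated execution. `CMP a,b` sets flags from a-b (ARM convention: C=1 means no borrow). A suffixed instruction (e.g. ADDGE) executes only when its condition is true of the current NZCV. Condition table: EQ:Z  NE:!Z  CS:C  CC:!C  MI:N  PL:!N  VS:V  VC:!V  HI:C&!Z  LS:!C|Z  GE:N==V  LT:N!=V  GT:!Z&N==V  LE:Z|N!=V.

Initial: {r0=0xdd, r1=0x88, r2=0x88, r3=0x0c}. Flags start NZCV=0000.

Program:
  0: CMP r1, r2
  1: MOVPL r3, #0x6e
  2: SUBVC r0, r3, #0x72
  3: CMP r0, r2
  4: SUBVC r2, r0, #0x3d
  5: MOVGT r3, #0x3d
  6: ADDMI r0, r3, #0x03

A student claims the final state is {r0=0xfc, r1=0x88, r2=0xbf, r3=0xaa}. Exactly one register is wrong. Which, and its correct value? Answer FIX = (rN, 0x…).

FIX = (r3, 0x3d)

0: ✓ CMP  NZCV=0110
1: ✓ MOVPL  r3←0x6e
2: ✓ SUBVC  r0←0xfc
3: ✓ CMP  NZCV=0010
4: ✓ SUBVC  r2←0xbf
5: ✓ MOVGT  r3←0x3d
6: · ADDMI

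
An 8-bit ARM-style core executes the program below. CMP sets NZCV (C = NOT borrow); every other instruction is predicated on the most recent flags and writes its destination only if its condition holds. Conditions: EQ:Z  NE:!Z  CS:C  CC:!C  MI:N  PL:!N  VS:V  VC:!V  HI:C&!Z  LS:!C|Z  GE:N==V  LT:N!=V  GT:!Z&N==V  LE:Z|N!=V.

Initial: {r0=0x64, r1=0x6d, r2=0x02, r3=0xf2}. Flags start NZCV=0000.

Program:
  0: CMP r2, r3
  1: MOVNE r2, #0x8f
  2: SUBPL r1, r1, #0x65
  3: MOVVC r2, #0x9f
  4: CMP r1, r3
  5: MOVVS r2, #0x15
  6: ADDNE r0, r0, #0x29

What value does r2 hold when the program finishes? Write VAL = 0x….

VAL = 0x9f

0: ✓ CMP  NZCV=0000
1: ✓ MOVNE  r2←0x8f
2: ✓ SUBPL  r1←0x08
3: ✓ MOVVC  r2←0x9f
4: ✓ CMP  NZCV=0000
5: · MOVVS
6: ✓ ADDNE  r0←0x8d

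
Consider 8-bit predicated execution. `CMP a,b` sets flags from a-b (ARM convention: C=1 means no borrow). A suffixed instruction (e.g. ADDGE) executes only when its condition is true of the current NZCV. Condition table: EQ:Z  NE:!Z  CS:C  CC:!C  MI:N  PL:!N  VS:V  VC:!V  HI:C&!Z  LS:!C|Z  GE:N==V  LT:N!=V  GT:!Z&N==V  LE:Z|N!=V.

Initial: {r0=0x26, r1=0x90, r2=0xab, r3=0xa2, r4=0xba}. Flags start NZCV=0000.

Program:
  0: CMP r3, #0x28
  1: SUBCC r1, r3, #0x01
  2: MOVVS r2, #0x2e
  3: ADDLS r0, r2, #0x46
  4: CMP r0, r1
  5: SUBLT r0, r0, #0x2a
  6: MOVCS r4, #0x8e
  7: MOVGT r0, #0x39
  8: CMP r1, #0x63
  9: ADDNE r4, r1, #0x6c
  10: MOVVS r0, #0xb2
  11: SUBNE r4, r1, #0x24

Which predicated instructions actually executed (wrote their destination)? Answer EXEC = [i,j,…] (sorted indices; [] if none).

[0] flags=0011 → (cmp)
[1] flags=0011 CC?F → skip
[2] flags=0011 VS?T → r2=0x2e
[3] flags=0011 LS?F → skip
[4] flags=1001 → (cmp)
[5] flags=1001 LT?F → skip
[6] flags=1001 CS?F → skip
[7] flags=1001 GT?T → r0=0x39
[8] flags=0011 → (cmp)
[9] flags=0011 NE?T → r4=0xfc
[10] flags=0011 VS?T → r0=0xb2
[11] flags=0011 NE?T → r4=0x6c

EXEC = [2,7,9,10,11]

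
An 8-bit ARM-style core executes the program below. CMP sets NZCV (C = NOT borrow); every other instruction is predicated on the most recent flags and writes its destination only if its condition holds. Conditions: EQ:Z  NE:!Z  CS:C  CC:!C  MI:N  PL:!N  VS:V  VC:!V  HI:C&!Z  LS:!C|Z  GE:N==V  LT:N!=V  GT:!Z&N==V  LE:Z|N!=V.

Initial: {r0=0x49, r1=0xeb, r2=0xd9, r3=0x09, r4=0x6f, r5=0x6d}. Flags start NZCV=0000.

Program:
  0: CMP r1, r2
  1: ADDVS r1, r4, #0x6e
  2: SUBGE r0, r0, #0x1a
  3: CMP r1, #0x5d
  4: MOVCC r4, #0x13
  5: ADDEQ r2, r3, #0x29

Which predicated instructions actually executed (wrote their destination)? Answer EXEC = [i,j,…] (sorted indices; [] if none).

EXEC = [2]

[0] flags=0010 → (cmp)
[1] flags=0010 VS?F → skip
[2] flags=0010 GE?T → r0=0x2f
[3] flags=1010 → (cmp)
[4] flags=1010 CC?F → skip
[5] flags=1010 EQ?F → skip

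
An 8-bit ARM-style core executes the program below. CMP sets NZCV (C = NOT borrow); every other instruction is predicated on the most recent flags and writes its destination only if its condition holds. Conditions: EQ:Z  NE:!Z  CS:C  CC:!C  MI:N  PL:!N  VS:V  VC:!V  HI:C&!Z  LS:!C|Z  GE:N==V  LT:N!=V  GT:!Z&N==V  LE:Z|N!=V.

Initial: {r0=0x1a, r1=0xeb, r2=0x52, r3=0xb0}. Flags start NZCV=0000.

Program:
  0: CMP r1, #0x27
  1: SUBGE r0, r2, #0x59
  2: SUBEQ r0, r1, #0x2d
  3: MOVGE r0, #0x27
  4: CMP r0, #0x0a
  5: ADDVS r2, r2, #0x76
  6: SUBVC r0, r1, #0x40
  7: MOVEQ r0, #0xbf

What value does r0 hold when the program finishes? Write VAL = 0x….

VAL = 0xab

[0] flags=1010 → (cmp)
[1] flags=1010 GE?F → skip
[2] flags=1010 EQ?F → skip
[3] flags=1010 GE?F → skip
[4] flags=0010 → (cmp)
[5] flags=0010 VS?F → skip
[6] flags=0010 VC?T → r0=0xab
[7] flags=0010 EQ?F → skip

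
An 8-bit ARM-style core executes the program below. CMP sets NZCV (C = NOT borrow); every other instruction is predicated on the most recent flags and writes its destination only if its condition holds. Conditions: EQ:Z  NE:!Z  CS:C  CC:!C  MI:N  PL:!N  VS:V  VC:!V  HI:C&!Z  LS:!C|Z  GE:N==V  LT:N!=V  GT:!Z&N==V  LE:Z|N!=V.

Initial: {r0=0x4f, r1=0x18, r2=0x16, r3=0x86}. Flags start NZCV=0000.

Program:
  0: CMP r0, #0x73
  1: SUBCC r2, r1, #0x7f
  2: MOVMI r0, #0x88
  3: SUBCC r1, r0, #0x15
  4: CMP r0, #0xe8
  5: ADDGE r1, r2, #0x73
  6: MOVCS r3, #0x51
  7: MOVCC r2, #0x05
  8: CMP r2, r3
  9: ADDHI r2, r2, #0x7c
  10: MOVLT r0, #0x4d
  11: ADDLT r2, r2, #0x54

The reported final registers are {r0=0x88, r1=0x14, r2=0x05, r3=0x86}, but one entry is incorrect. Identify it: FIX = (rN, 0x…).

FIX = (r1, 0x73)

0: ✓ CMP  NZCV=1000
1: ✓ SUBCC  r2←0x99
2: ✓ MOVMI  r0←0x88
3: ✓ SUBCC  r1←0x73
4: ✓ CMP  NZCV=1000
5: · ADDGE
6: · MOVCS
7: ✓ MOVCC  r2←0x05
8: ✓ CMP  NZCV=0000
9: · ADDHI
10: · MOVLT
11: · ADDLT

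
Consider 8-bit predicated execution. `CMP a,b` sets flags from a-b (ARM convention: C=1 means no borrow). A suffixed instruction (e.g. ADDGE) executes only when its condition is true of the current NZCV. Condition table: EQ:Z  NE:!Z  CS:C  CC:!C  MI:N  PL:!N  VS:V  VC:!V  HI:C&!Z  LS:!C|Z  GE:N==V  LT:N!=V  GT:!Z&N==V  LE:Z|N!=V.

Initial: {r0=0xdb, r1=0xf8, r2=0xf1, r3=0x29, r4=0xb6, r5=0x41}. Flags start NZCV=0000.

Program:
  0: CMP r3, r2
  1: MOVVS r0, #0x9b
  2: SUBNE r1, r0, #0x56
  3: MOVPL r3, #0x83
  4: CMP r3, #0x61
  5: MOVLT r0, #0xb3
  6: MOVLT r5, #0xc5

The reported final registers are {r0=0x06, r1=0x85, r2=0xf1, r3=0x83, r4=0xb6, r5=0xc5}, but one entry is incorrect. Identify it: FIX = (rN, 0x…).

[0] flags=0000 → (cmp)
[1] flags=0000 VS?F → skip
[2] flags=0000 NE?T → r1=0x85
[3] flags=0000 PL?T → r3=0x83
[4] flags=0011 → (cmp)
[5] flags=0011 LT?T → r0=0xb3
[6] flags=0011 LT?T → r5=0xc5

FIX = (r0, 0xb3)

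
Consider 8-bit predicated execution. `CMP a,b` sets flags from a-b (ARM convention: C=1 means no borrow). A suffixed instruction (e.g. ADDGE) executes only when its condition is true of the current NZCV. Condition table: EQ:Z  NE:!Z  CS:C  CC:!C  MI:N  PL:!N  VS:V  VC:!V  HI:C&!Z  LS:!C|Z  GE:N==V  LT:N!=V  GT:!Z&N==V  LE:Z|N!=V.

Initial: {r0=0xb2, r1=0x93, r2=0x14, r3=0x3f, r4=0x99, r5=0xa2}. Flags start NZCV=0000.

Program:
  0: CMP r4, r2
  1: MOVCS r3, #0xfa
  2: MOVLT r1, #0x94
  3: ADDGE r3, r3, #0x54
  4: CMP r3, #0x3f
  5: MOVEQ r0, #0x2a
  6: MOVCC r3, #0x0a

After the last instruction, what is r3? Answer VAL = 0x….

0: ✓ CMP  NZCV=1010
1: ✓ MOVCS  r3←0xfa
2: ✓ MOVLT  r1←0x94
3: · ADDGE
4: ✓ CMP  NZCV=1010
5: · MOVEQ
6: · MOVCC

VAL = 0xfa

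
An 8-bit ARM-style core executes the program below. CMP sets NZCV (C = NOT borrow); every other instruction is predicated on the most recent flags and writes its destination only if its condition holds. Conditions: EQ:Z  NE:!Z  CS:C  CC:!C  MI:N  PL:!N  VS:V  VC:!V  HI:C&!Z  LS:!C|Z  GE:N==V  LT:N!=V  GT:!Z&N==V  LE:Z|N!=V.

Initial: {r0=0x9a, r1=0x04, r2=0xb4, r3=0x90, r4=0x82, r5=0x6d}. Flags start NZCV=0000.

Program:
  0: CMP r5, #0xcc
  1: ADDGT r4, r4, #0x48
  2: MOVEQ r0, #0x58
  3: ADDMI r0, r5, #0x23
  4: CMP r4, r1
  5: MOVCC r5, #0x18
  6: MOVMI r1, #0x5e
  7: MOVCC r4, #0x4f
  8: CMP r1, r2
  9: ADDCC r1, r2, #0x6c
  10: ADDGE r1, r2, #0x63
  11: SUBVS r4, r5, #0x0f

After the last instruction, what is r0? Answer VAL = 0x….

0: ✓ CMP  NZCV=1001
1: ✓ ADDGT  r4←0xca
2: · MOVEQ
3: ✓ ADDMI  r0←0x90
4: ✓ CMP  NZCV=1010
5: · MOVCC
6: ✓ MOVMI  r1←0x5e
7: · MOVCC
8: ✓ CMP  NZCV=1001
9: ✓ ADDCC  r1←0x20
10: ✓ ADDGE  r1←0x17
11: ✓ SUBVS  r4←0x5e

VAL = 0x90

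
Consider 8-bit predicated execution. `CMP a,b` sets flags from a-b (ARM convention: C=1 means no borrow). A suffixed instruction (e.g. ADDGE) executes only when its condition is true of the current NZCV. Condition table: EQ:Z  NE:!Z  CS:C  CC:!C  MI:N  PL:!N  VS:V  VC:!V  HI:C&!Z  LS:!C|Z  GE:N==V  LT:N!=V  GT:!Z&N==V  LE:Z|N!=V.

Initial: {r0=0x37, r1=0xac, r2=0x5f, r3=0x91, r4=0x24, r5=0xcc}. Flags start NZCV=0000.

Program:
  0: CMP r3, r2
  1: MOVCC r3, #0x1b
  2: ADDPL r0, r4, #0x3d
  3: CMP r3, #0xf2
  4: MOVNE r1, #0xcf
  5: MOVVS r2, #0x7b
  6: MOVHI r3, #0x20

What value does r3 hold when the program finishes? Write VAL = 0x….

[0] flags=0011 → (cmp)
[1] flags=0011 CC?F → skip
[2] flags=0011 PL?T → r0=0x61
[3] flags=1000 → (cmp)
[4] flags=1000 NE?T → r1=0xcf
[5] flags=1000 VS?F → skip
[6] flags=1000 HI?F → skip

VAL = 0x91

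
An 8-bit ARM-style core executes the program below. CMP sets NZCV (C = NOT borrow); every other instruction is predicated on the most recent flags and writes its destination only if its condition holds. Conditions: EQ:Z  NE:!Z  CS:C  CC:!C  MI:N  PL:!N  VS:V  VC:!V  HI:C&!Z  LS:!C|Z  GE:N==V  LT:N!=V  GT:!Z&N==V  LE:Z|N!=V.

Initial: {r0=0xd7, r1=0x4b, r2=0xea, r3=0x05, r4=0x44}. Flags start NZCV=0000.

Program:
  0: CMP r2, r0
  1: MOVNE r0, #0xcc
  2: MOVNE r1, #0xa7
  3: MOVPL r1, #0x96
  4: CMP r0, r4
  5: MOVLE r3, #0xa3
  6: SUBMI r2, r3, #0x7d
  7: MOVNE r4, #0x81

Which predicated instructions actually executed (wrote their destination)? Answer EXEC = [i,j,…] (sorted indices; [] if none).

EXEC = [1,2,3,5,6,7]

0: ✓ CMP  NZCV=0010
1: ✓ MOVNE  r0←0xcc
2: ✓ MOVNE  r1←0xa7
3: ✓ MOVPL  r1←0x96
4: ✓ CMP  NZCV=1010
5: ✓ MOVLE  r3←0xa3
6: ✓ SUBMI  r2←0x26
7: ✓ MOVNE  r4←0x81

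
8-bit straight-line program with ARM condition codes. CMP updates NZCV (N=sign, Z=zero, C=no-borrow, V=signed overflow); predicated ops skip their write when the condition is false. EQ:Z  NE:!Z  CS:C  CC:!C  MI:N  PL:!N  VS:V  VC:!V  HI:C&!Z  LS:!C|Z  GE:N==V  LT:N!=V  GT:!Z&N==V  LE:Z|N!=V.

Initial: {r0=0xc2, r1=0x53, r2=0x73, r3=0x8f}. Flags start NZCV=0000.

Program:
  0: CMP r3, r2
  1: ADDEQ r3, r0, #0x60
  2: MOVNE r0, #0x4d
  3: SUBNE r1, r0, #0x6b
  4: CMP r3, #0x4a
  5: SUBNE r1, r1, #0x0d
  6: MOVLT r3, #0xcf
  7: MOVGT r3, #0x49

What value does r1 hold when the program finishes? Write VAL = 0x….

VAL = 0xd5

[0] flags=0011 → (cmp)
[1] flags=0011 EQ?F → skip
[2] flags=0011 NE?T → r0=0x4d
[3] flags=0011 NE?T → r1=0xe2
[4] flags=0011 → (cmp)
[5] flags=0011 NE?T → r1=0xd5
[6] flags=0011 LT?T → r3=0xcf
[7] flags=0011 GT?F → skip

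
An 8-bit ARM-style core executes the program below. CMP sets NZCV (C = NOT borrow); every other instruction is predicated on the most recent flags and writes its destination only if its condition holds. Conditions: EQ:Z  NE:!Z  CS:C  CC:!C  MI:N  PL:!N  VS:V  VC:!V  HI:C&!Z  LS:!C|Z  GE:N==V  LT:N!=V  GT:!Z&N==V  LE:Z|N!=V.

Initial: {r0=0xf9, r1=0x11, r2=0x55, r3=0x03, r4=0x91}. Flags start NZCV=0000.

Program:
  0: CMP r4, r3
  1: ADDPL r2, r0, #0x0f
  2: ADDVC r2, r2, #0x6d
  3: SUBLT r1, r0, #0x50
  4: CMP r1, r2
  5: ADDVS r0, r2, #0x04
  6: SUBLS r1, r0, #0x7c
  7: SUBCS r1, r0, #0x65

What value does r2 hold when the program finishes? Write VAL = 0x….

0: ✓ CMP  NZCV=1010
1: · ADDPL
2: ✓ ADDVC  r2←0xc2
3: ✓ SUBLT  r1←0xa9
4: ✓ CMP  NZCV=1000
5: · ADDVS
6: ✓ SUBLS  r1←0x7d
7: · SUBCS

VAL = 0xc2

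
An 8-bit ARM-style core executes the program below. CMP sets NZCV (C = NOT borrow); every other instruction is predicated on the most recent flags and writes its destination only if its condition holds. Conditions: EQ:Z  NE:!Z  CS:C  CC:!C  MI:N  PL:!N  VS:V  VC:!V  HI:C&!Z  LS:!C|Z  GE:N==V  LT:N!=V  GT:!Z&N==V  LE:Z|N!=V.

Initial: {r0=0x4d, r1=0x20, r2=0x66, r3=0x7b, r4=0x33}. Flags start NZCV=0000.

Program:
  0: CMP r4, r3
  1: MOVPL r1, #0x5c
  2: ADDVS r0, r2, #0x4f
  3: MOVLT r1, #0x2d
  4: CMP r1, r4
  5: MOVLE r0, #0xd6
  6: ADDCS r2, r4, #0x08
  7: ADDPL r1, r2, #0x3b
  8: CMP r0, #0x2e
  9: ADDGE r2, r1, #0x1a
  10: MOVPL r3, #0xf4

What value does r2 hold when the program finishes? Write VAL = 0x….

VAL = 0x66

0: ✓ CMP  NZCV=1000
1: · MOVPL
2: · ADDVS
3: ✓ MOVLT  r1←0x2d
4: ✓ CMP  NZCV=1000
5: ✓ MOVLE  r0←0xd6
6: · ADDCS
7: · ADDPL
8: ✓ CMP  NZCV=1010
9: · ADDGE
10: · MOVPL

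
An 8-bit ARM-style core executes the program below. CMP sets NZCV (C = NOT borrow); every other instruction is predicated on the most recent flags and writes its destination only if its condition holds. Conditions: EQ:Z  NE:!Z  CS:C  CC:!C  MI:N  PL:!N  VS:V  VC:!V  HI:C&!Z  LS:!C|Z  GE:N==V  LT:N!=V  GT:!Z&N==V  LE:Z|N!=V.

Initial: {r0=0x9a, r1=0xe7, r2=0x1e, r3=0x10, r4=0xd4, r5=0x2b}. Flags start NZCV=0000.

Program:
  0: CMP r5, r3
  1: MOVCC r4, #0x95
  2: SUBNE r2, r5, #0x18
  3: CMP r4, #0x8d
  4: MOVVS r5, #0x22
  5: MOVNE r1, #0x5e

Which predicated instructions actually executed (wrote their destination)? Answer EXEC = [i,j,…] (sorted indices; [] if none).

0: ✓ CMP  NZCV=0010
1: · MOVCC
2: ✓ SUBNE  r2←0x13
3: ✓ CMP  NZCV=0010
4: · MOVVS
5: ✓ MOVNE  r1←0x5e

EXEC = [2,5]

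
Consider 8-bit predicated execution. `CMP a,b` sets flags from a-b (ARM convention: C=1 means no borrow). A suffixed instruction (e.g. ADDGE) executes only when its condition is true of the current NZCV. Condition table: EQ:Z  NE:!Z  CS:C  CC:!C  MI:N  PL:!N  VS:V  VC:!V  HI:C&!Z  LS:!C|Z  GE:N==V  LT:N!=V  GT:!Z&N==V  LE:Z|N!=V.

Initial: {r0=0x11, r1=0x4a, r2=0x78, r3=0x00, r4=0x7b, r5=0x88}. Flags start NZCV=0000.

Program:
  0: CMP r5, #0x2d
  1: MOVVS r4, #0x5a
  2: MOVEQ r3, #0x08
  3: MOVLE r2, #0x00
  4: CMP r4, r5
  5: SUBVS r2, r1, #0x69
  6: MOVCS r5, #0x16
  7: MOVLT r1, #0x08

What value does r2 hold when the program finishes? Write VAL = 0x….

[0] flags=0011 → (cmp)
[1] flags=0011 VS?T → r4=0x5a
[2] flags=0011 EQ?F → skip
[3] flags=0011 LE?T → r2=0x00
[4] flags=1001 → (cmp)
[5] flags=1001 VS?T → r2=0xe1
[6] flags=1001 CS?F → skip
[7] flags=1001 LT?F → skip

VAL = 0xe1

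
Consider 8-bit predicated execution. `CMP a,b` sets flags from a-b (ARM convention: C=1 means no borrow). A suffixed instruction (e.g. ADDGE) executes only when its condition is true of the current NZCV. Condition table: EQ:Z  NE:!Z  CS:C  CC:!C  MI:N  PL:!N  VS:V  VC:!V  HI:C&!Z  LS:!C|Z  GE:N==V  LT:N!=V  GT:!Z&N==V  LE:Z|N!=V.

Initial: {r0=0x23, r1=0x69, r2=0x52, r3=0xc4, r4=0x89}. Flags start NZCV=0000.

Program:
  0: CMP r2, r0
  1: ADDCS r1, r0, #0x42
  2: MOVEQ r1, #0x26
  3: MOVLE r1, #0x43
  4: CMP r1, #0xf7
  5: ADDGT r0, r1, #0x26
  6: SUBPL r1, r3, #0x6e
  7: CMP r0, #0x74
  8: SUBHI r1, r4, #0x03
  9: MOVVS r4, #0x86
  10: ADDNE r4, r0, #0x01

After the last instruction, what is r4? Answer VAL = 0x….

[0] flags=0010 → (cmp)
[1] flags=0010 CS?T → r1=0x65
[2] flags=0010 EQ?F → skip
[3] flags=0010 LE?F → skip
[4] flags=0000 → (cmp)
[5] flags=0000 GT?T → r0=0x8b
[6] flags=0000 PL?T → r1=0x56
[7] flags=0011 → (cmp)
[8] flags=0011 HI?T → r1=0x86
[9] flags=0011 VS?T → r4=0x86
[10] flags=0011 NE?T → r4=0x8c

VAL = 0x8c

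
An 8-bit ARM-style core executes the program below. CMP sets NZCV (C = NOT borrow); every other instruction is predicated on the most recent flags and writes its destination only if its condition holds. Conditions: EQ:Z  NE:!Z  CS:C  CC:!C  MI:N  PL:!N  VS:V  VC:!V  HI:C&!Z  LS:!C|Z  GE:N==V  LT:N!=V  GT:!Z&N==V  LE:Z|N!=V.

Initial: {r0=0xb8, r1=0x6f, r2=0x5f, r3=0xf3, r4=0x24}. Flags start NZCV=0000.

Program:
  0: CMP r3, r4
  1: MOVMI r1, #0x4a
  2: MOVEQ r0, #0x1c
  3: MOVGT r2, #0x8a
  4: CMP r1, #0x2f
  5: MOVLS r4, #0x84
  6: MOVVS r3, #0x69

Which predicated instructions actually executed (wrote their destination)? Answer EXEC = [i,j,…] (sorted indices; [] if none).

0: ✓ CMP  NZCV=1010
1: ✓ MOVMI  r1←0x4a
2: · MOVEQ
3: · MOVGT
4: ✓ CMP  NZCV=0010
5: · MOVLS
6: · MOVVS

EXEC = [1]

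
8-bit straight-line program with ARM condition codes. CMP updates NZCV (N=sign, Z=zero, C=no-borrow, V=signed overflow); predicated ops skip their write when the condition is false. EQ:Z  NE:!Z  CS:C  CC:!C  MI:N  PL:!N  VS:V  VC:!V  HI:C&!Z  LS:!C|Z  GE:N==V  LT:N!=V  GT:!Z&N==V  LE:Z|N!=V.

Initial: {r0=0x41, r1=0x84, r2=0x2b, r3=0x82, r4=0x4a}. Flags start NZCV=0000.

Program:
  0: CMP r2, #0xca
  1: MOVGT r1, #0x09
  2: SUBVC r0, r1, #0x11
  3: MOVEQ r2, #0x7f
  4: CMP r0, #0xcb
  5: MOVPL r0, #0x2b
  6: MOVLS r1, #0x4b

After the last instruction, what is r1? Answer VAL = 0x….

VAL = 0x09

[0] flags=0000 → (cmp)
[1] flags=0000 GT?T → r1=0x09
[2] flags=0000 VC?T → r0=0xf8
[3] flags=0000 EQ?F → skip
[4] flags=0010 → (cmp)
[5] flags=0010 PL?T → r0=0x2b
[6] flags=0010 LS?F → skip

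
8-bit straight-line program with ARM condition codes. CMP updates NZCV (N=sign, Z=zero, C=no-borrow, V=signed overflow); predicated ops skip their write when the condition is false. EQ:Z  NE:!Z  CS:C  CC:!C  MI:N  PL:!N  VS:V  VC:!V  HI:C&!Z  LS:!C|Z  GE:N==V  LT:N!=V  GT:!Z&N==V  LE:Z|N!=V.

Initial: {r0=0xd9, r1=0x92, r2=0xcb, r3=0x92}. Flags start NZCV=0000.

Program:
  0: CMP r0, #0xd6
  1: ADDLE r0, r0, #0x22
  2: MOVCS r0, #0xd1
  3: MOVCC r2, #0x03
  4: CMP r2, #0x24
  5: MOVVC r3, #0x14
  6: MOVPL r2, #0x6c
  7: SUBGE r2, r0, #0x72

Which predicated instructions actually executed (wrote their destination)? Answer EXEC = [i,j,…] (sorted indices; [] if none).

[0] flags=0010 → (cmp)
[1] flags=0010 LE?F → skip
[2] flags=0010 CS?T → r0=0xd1
[3] flags=0010 CC?F → skip
[4] flags=1010 → (cmp)
[5] flags=1010 VC?T → r3=0x14
[6] flags=1010 PL?F → skip
[7] flags=1010 GE?F → skip

EXEC = [2,5]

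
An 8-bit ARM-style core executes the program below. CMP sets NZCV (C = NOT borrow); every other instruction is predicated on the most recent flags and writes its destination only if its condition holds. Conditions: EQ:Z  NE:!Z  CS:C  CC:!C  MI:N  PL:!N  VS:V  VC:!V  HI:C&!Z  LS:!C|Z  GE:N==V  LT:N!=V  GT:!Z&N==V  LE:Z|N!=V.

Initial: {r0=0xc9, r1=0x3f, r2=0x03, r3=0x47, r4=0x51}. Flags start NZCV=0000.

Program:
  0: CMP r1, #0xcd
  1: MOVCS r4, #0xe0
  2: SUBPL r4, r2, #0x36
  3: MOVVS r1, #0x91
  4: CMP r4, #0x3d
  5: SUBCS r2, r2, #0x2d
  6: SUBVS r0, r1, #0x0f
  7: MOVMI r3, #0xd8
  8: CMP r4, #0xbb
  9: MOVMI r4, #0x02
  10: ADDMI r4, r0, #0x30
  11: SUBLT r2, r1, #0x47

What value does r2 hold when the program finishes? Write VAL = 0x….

VAL = 0xd6

0: ✓ CMP  NZCV=0000
1: · MOVCS
2: ✓ SUBPL  r4←0xcd
3: · MOVVS
4: ✓ CMP  NZCV=1010
5: ✓ SUBCS  r2←0xd6
6: · SUBVS
7: ✓ MOVMI  r3←0xd8
8: ✓ CMP  NZCV=0010
9: · MOVMI
10: · ADDMI
11: · SUBLT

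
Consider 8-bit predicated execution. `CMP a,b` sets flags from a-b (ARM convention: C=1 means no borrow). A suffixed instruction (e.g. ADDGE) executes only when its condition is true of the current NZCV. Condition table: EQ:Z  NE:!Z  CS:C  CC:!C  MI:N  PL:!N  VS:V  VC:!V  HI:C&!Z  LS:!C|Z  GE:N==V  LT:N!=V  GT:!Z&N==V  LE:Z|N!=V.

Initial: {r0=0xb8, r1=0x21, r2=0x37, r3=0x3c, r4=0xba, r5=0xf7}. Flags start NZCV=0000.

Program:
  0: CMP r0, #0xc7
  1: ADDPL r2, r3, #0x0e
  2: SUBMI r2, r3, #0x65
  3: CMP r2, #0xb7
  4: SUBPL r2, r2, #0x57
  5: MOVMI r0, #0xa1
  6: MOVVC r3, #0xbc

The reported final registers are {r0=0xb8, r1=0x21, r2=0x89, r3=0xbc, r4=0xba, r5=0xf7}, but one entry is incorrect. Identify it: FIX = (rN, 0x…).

0: ✓ CMP  NZCV=1000
1: · ADDPL
2: ✓ SUBMI  r2←0xd7
3: ✓ CMP  NZCV=0010
4: ✓ SUBPL  r2←0x80
5: · MOVMI
6: ✓ MOVVC  r3←0xbc

FIX = (r2, 0x80)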